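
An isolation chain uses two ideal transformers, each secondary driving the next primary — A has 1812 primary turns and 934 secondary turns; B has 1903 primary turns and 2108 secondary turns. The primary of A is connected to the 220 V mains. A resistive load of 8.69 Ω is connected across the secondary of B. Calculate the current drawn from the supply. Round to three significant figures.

After A: V = 220.00 × 934/1812 = 113.40 V.
After B: V = 113.40 × 2108/1903 = 125.62 V.
I_load = 125.62/8.69 = 14.455 A, so P_out = 125.62 × 14.455 = 1815.8 W.
All ideal ⇒ P_in = P_out, so I_supply = 1815.8/220 = 8.25 A.

I_supply ≈ 8.25 A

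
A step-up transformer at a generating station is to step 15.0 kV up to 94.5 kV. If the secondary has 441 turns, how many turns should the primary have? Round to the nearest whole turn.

N_p = 70 turns

N_p/N_s = V_p/V_s, so N_p = 441 × 15000/94500 = 70.0 ≈ 70 turns.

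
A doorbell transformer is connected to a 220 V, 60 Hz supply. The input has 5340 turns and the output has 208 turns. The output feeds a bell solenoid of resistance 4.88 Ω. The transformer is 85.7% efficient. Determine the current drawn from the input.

I_in ≈ 0.0798 A

V_out = 220 × 208/5340 = 8.5693 V.
I_out = V_out/R = 8.5693/4.88 = 1.7560 A.
P_out = V_out I_out = 8.5693 × 1.7560 = 15.048 W.
P_in = P_out/η = 15.048/0.857 = 17.559 W.
I_in = P_in/V_in = 17.559/220 = 0.0798 A.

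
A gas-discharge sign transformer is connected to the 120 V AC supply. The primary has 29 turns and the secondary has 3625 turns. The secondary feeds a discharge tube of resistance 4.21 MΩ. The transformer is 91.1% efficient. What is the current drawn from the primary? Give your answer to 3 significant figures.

I_p ≈ 0.489 A

V_s = 120 × 3625/29 = 15000 V.
I_s = V_s/R = 15000/(4.21×10^6) = 0.0035629 A.
P_out = V_s I_s = 15000 × 0.0035629 = 53.444 W.
P_in = P_out/η = 53.444/0.911 = 58.665 W.
I_p = P_in/V_p = 58.665/120 = 0.489 A.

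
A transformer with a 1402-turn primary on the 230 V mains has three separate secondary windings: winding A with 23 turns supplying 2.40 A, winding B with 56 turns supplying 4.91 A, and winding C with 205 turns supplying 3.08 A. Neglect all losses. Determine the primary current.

V_A = 230 × 23/1402 = 3.7732 V; V_B = 230 × 56/1402 = 9.1869 V; V_C = 230 × 205/1402 = 33.631 V.
P_out = V_A I_A + V_B I_B + V_C I_C = 3.7732×2.40 + 9.1869×4.91 + 33.631×3.08 = 9.0556 + 45.108 + 103.58 = 157.75 W.
Ideal ⇒ P_in = P_out, so I_p = P_out/V_p = 157.75/230 = 0.686 A.

I_p ≈ 0.686 A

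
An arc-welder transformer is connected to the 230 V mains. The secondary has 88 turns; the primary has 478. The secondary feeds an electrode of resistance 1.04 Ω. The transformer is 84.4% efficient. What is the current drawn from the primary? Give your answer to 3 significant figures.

I_p ≈ 8.88 A

V_s = 230 × 88/478 = 42.343 V.
I_s = V_s/R = 42.343/1.04 = 40.715 A.
P_out = V_s I_s = 42.343 × 40.715 = 1724.0 W.
P_in = P_out/η = 1724.0/0.844 = 2042.6 W.
I_p = P_in/V_p = 2042.6/230 = 8.88 A.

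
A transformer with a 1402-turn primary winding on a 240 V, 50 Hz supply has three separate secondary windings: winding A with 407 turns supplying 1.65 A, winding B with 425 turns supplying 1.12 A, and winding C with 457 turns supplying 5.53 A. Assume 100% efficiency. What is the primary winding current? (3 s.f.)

V_A = 240 × 407/1402 = 69.672 V; V_B = 240 × 425/1402 = 72.753 V; V_C = 240 × 457/1402 = 78.231 V.
P_out = V_A I_A + V_B I_B + V_C I_C = 69.672×1.65 + 72.753×1.12 + 78.231×5.53 = 114.96 + 81.484 + 432.62 = 629.06 W.
Ideal ⇒ P_in = P_out, so I_p = P_out/V_p = 629.06/240 = 2.62 A.

I_p ≈ 2.62 A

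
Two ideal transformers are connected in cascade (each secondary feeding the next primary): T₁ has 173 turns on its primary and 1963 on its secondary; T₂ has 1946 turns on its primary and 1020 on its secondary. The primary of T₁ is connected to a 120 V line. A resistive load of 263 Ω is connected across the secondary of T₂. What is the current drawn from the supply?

I_supply ≈ 16.1 A

Secondary of T₁: V = 120.00 × 1963/173 = 1361.6 V.
Secondary of T₂: V = 1361.6 × 1020/1946 = 713.70 V.
I_load = 713.70/263 = 2.7137 A, so P_out = 713.70 × 2.7137 = 1936.7 W.
All ideal ⇒ P_in = P_out, so I_supply = 1936.7/120 = 16.1 A.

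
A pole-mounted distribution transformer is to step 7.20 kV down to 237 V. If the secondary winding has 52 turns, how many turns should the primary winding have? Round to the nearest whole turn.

N_p/N_s = V_p/V_s, so N_p = 52 × 7200/237 = 1579.7 ≈ 1580 turns.

N_p = 1580 turns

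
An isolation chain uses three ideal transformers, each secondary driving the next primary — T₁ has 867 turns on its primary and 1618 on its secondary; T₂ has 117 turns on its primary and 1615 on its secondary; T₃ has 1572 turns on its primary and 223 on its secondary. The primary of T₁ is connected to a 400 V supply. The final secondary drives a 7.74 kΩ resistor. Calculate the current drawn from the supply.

I_supply ≈ 0.690 A

After T₁: V = 400.00 × 1618/867 = 746.48 V.
After T₂: V = 746.48 × 1615/117 = 10304 V.
After T₃: V = 10304 × 223/1572 = 1461.7 V.
I_load = 1461.7/7740 = 0.18885 A, so P_out = 1461.7 × 0.18885 = 276.04 W.
All ideal ⇒ P_in = P_out, so I_supply = 276.04/400 = 0.690 A.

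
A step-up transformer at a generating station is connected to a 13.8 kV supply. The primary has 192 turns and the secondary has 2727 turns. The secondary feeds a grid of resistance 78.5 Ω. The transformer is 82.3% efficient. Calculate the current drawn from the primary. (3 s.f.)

I_p ≈ 43100 A

V_s = 13800 × 2727/192 = 196000 V.
I_s = V_s/R = 196000/78.5 = 2496.9 A.
P_out = V_s I_s = 196000 × 2496.9 = 4.8939×10^8 W.
P_in = P_out/η = 4.8939×10^8/0.823 = 5.9464×10^8 W.
I_p = P_in/V_p = 5.9464×10^8/13800 = 43100 A.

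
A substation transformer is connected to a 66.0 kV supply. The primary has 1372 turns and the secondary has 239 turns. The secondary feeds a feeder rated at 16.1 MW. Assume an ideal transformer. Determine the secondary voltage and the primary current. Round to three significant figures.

V_s = V_p × N_s/N_p = 66000 × 239/1372 = 11497 V.
I_s = P/V_s = 1.61×10^7/11497 = 1400.4 A.
I_p = I_s × N_s/N_p = 1400.4 × 239/1372 = 244 A.

V_s ≈ 11500 V, I_p ≈ 244 A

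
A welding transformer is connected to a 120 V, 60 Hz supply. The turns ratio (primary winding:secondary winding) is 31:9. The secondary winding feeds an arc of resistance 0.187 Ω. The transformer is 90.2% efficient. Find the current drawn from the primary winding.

I_p ≈ 60.0 A

V_s = 120 × 9/31 = 34.839 V.
I_s = V_s/R = 34.839/0.187 = 186.30 A.
P_out = V_s I_s = 34.839 × 186.30 = 6490.6 W.
P_in = P_out/η = 6490.6/0.902 = 7195.7 W.
I_p = P_in/V_p = 7195.7/120 = 60.0 A.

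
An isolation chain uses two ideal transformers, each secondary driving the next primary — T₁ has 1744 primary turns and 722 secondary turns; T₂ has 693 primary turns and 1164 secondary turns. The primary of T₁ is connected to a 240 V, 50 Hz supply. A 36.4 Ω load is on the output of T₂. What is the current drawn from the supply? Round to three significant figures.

After T₁: V = 240.00 × 722/1744 = 99.358 V.
After T₂: V = 99.358 × 1164/693 = 166.89 V.
I_load = 166.89/36.4 = 4.5848 A, so P_out = 166.89 × 4.5848 = 765.14 W.
All ideal ⇒ P_in = P_out, so I_supply = 765.14/240 = 3.19 A.

I_supply ≈ 3.19 A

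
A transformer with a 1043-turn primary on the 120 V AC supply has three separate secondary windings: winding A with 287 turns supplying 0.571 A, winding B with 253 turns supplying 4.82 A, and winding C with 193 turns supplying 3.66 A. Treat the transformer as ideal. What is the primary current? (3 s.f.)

I_p ≈ 2.00 A

V_A = 120 × 287/1043 = 33.020 V; V_B = 120 × 253/1043 = 29.108 V; V_C = 120 × 193/1043 = 22.205 V.
P_out = V_A I_A + V_B I_B + V_C I_C = 33.020×0.571 + 29.108×4.82 + 22.205×3.66 = 18.854 + 140.30 + 81.271 = 240.43 W.
Ideal ⇒ P_in = P_out, so I_p = P_out/V_p = 240.43/120 = 2.00 A.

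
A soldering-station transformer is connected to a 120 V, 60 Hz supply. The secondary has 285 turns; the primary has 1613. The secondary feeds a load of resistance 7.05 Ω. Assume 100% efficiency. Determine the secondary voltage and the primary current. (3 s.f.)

V_s = V_p × N_s/N_p = 120 × 285/1613 = 21.203 V.
I_s = V_s/R = 21.203/7.05 = 3.0075 A.
I_p = I_s × N_s/N_p = 3.0075 × 285/1613 = 0.531 A.

V_s ≈ 21.2 V, I_p ≈ 0.531 A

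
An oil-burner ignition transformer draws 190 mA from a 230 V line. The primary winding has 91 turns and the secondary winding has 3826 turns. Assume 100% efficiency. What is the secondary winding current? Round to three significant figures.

I_s/I_p = N_p/N_s, so I_s = 0.190 × 91/3826 = 0.00452 A.

I_s ≈ 0.00452 A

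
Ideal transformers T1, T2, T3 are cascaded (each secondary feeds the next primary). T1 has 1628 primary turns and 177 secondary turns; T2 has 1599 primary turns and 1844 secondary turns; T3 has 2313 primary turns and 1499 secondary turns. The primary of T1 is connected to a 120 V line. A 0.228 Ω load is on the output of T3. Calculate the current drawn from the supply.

Secondary of T1: V = 120.00 × 177/1628 = 13.047 V.
Secondary of T2: V = 13.047 × 1844/1599 = 15.046 V.
Secondary of T3: V = 15.046 × 1499/2313 = 9.7508 V.
I_load = 9.7508/0.228 = 42.767 A, so P_out = 9.7508 × 42.767 = 417.01 W.
All ideal ⇒ P_in = P_out, so I_supply = 417.01/120 = 3.48 A.

I_supply ≈ 3.48 A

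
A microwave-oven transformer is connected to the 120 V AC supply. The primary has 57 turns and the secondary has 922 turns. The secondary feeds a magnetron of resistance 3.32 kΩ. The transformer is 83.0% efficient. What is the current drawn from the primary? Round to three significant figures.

I_p ≈ 11.4 A

V_s = 120 × 922/57 = 1941.1 V.
I_s = V_s/R = 1941.1/3320 = 0.58465 A.
P_out = V_s I_s = 1941.1 × 0.58465 = 1134.8 W.
P_in = P_out/η = 1134.8/0.830 = 1367.3 W.
I_p = P_in/V_p = 1367.3/120 = 11.4 A.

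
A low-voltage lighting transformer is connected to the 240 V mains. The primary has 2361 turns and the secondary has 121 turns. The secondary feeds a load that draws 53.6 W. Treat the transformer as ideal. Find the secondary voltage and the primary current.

V_s = V_p × N_s/N_p = 240 × 121/2361 = 12.300 V.
I_s = P/V_s = 53.6/12.300 = 4.3578 A.
I_p = I_s × N_s/N_p = 4.3578 × 121/2361 = 0.223 A.

V_s ≈ 12.3 V, I_p ≈ 0.223 A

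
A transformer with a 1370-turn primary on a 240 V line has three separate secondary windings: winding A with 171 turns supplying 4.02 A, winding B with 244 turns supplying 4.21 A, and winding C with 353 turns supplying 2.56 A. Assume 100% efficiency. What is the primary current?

V_A = 240 × 171/1370 = 29.956 V; V_B = 240 × 244/1370 = 42.745 V; V_C = 240 × 353/1370 = 61.839 V.
P_out = V_A I_A + V_B I_B + V_C I_C = 29.956×4.02 + 42.745×4.21 + 61.839×2.56 = 120.42 + 179.95 + 158.31 = 458.69 W.
Ideal ⇒ P_in = P_out, so I_p = P_out/V_p = 458.69/240 = 1.91 A.

I_p ≈ 1.91 A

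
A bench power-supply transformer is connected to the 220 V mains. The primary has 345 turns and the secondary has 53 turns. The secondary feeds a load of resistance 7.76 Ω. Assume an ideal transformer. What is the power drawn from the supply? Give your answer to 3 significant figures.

V_s = V_p × N_s/N_p = 220 × 53/345 = 33.797 V.
I_s = V_s/R = 33.797/7.76 = 4.3553 A.
I_p = I_s × N_s/N_p = 4.3553 × 53/345 = 0.66907 A.
P = V_p I_p = 220 × 0.66907 = 147 W.

P ≈ 147 W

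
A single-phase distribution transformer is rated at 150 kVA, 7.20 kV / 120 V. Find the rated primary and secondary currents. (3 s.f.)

I_p = S/V_p = 150000/7200 = 20.8 A.
I_s = S/V_s = 150000/120 = 1250 A.

I_p ≈ 20.8 A, I_s ≈ 1250 A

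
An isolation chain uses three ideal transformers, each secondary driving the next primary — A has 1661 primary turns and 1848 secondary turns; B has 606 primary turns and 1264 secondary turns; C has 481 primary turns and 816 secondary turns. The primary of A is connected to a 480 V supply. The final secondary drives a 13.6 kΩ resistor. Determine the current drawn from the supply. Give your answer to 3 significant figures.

Secondary of A: V = 480.00 × 1848/1661 = 534.04 V.
Secondary of B: V = 534.04 × 1264/606 = 1113.9 V.
Secondary of C: V = 1113.9 × 816/481 = 1889.7 V.
I_load = 1889.7/13600 = 0.13895 A, so P_out = 1889.7 × 0.13895 = 262.57 W.
All ideal ⇒ P_in = P_out, so I_supply = 262.57/480 = 0.547 A.

I_supply ≈ 0.547 A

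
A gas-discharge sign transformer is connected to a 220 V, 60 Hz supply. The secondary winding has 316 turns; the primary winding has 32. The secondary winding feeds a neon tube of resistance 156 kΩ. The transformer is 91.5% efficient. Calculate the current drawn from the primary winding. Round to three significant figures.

I_p ≈ 0.150 A

V_s = 220 × 316/32 = 2172.5 V.
I_s = V_s/R = 2172.5/156000 = 0.013926 A.
P_out = V_s I_s = 2172.5 × 0.013926 = 30.255 W.
P_in = P_out/η = 30.255/0.915 = 33.065 W.
I_p = P_in/V_p = 33.065/220 = 0.150 A.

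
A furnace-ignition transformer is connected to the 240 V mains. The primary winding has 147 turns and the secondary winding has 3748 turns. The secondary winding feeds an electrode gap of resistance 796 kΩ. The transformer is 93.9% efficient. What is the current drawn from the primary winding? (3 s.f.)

I_p ≈ 0.209 A

V_s = 240 × 3748/147 = 6119.2 V.
I_s = V_s/R = 6119.2/796000 = 0.0076874 A.
P_out = V_s I_s = 6119.2 × 0.0076874 = 47.041 W.
P_in = P_out/η = 47.041/0.939 = 50.097 W.
I_p = P_in/V_p = 50.097/240 = 0.209 A.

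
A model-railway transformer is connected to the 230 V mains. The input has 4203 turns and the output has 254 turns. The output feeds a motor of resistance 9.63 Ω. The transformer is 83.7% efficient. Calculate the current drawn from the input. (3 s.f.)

I_in ≈ 0.104 A

V_out = 230 × 254/4203 = 13.900 V.
I_out = V_out/R = 13.900/9.63 = 1.4434 A.
P_out = V_out I_out = 13.900 × 1.4434 = 20.062 W.
P_in = P_out/η = 20.062/0.837 = 23.969 W.
I_in = P_in/V_in = 23.969/230 = 0.104 A.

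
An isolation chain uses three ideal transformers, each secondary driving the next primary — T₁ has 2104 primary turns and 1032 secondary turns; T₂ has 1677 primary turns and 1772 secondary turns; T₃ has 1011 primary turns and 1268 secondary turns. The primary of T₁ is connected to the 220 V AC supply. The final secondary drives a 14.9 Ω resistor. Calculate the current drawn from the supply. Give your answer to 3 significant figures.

I_supply ≈ 6.24 A

After T₁: V = 220.00 × 1032/2104 = 107.91 V.
After T₂: V = 107.91 × 1772/1677 = 114.02 V.
After T₃: V = 114.02 × 1268/1011 = 143.01 V.
I_load = 143.01/14.9 = 9.5977 A, so P_out = 143.01 × 9.5977 = 1372.5 W.
All ideal ⇒ P_in = P_out, so I_supply = 1372.5/220 = 6.24 A.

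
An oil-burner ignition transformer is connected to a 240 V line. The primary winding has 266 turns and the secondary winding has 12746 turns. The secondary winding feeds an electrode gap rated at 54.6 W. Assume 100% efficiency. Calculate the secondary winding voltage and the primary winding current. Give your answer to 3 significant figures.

V_s ≈ 11500 V, I_p ≈ 0.228 A

V_s = V_p × N_s/N_p = 240 × 12746/266 = 11500 V.
I_s = P/V_s = 54.6/11500 = 0.0047478 A.
I_p = I_s × N_s/N_p = 0.0047478 × 12746/266 = 0.228 A.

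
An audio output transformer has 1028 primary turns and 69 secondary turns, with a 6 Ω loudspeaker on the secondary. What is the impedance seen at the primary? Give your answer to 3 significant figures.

Z_p ≈ 1330 Ω

Z_p = (N_p/N_s)² × Z_s = (1028/69)² × 6 = 1330 Ω.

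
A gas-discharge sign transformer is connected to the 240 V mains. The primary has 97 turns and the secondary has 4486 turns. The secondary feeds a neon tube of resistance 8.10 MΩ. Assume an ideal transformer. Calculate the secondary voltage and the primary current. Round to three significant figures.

V_s = V_p × N_s/N_p = 240 × 4486/97 = 11099 V.
I_s = V_s/R = 11099/(8.10×10^6) = 0.0013703 A.
I_p = I_s × N_s/N_p = 0.0013703 × 4486/97 = 0.0634 A.

V_s ≈ 11100 V, I_p ≈ 0.0634 A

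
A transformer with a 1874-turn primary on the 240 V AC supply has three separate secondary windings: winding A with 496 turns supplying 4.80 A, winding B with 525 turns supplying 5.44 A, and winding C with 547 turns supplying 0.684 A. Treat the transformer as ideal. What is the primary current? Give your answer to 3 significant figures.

V_A = 240 × 496/1874 = 63.522 V; V_B = 240 × 525/1874 = 67.236 V; V_C = 240 × 547/1874 = 70.053 V.
P_out = V_A I_A + V_B I_B + V_C I_C = 63.522×4.80 + 67.236×5.44 + 70.053×0.684 = 304.91 + 365.76 + 47.916 = 718.58 W.
Ideal ⇒ P_in = P_out, so I_p = P_out/V_p = 718.58/240 = 2.99 A.

I_p ≈ 2.99 A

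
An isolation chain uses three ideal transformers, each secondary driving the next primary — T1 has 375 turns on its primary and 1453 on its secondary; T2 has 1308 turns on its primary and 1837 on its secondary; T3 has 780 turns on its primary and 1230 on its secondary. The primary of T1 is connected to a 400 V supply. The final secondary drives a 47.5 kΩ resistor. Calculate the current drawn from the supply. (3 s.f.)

I_supply ≈ 0.620 A

Secondary of T1: V = 400.00 × 1453/375 = 1549.9 V.
Secondary of T2: V = 1549.9 × 1837/1308 = 2176.7 V.
Secondary of T3: V = 2176.7 × 1230/780 = 3432.5 V.
I_load = 3432.5/47500 = 0.072262 A, so P_out = 3432.5 × 0.072262 = 248.04 W.
All ideal ⇒ P_in = P_out, so I_supply = 248.04/400 = 0.620 A.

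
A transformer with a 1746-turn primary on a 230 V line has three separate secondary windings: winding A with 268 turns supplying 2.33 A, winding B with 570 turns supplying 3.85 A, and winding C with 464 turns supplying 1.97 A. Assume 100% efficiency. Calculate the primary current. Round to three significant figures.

I_p ≈ 2.14 A

V_A = 230 × 268/1746 = 35.304 V; V_B = 230 × 570/1746 = 75.086 V; V_C = 230 × 464/1746 = 61.123 V.
P_out = V_A I_A + V_B I_B + V_C I_C = 35.304×2.33 + 75.086×3.85 + 61.123×1.97 = 82.257 + 289.08 + 120.41 = 491.75 W.
Ideal ⇒ P_in = P_out, so I_p = P_out/V_p = 491.75/230 = 2.14 A.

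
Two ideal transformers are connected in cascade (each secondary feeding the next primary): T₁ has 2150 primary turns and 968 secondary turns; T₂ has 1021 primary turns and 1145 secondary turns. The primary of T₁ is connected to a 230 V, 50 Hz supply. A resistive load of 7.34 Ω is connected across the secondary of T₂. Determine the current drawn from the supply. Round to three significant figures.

I_supply ≈ 7.99 A

After T₁: V = 230.00 × 968/2150 = 103.55 V.
After T₂: V = 103.55 × 1145/1021 = 116.13 V.
I_load = 116.13/7.34 = 15.822 A, so P_out = 116.13 × 15.822 = 1837.4 W.
All ideal ⇒ P_in = P_out, so I_supply = 1837.4/230 = 7.99 A.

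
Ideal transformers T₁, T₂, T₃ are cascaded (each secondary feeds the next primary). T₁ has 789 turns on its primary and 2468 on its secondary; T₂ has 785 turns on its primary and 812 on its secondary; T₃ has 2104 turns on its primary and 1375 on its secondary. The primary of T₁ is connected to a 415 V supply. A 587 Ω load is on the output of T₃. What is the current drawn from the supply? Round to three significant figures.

I_supply ≈ 3.16 A

Secondary of T₁: V = 415.00 × 2468/789 = 1298.1 V.
Secondary of T₂: V = 1298.1 × 812/785 = 1342.8 V.
Secondary of T₃: V = 1342.8 × 1375/2104 = 877.53 V.
I_load = 877.53/587 = 1.4949 A, so P_out = 877.53 × 1.4949 = 1311.8 W.
All ideal ⇒ P_in = P_out, so I_supply = 1311.8/415 = 3.16 A.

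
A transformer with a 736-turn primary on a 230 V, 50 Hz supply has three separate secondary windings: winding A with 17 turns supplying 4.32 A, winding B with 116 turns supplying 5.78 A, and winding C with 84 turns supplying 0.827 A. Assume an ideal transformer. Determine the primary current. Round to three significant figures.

I_p ≈ 1.11 A

V_A = 230 × 17/736 = 5.3125 V; V_B = 230 × 116/736 = 36.250 V; V_C = 230 × 84/736 = 26.250 V.
P_out = V_A I_A + V_B I_B + V_C I_C = 5.3125×4.32 + 36.250×5.78 + 26.250×0.827 = 22.950 + 209.53 + 21.709 = 254.18 W.
Ideal ⇒ P_in = P_out, so I_p = P_out/V_p = 254.18/230 = 1.11 A.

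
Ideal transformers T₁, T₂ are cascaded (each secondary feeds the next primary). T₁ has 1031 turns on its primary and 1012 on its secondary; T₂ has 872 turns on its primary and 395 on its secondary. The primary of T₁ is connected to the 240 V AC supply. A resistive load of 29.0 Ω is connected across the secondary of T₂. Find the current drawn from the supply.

Secondary of T₁: V = 240.00 × 1012/1031 = 235.58 V.
Secondary of T₂: V = 235.58 × 395/872 = 106.71 V.
I_load = 106.71/29.0 = 3.6797 A, so P_out = 106.71 × 3.6797 = 392.67 W.
All ideal ⇒ P_in = P_out, so I_supply = 392.67/240 = 1.64 A.

I_supply ≈ 1.64 A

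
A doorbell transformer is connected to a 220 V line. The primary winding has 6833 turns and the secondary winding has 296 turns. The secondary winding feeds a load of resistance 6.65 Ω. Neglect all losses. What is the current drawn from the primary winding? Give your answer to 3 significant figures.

V_s = V_p × N_s/N_p = 220 × 296/6833 = 9.5302 V.
I_s = V_s/R = 9.5302/6.65 = 1.4331 A.
For an ideal transformer I_p N_p = I_s N_s, so I_p = 1.4331 × 296/6833 = 0.0621 A.

I_p ≈ 0.0621 A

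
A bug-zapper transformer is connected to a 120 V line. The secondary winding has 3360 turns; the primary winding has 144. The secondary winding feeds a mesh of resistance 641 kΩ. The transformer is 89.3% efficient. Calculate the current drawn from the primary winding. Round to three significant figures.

V_s = 120 × 3360/144 = 2800.0 V.
I_s = V_s/R = 2800.0/641000 = 0.0043682 A.
P_out = V_s I_s = 2800.0 × 0.0043682 = 12.231 W.
P_in = P_out/η = 12.231/0.893 = 13.696 W.
I_p = P_in/V_p = 13.696/120 = 0.114 A.

I_p ≈ 0.114 A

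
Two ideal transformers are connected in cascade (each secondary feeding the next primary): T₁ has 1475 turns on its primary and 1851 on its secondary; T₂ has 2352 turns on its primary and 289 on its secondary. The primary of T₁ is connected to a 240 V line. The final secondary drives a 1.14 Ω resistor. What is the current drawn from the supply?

I_supply ≈ 5.01 A

After T₁: V = 240.00 × 1851/1475 = 301.18 V.
After T₂: V = 301.18 × 289/2352 = 37.007 V.
I_load = 37.007/1.14 = 32.462 A, so P_out = 37.007 × 32.462 = 1201.3 W.
All ideal ⇒ P_in = P_out, so I_supply = 1201.3/240 = 5.01 A.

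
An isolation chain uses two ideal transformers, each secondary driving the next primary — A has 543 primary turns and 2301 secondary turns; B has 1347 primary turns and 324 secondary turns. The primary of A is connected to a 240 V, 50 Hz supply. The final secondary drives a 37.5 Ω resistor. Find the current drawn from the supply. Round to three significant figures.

After A: V = 240.00 × 2301/543 = 1017.0 V.
After B: V = 1017.0 × 324/1347 = 244.63 V.
I_load = 244.63/37.5 = 6.5234 A, so P_out = 244.63 × 6.5234 = 1595.8 W.
All ideal ⇒ P_in = P_out, so I_supply = 1595.8/240 = 6.65 A.

I_supply ≈ 6.65 A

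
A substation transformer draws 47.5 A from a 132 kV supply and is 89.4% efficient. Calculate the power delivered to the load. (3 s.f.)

P_out ≈ 5.61×10^6 W

P_in = V_p I_p = 132000 × 47.5 = 6.2700×10^6 W.
P_out = η P_in = 0.894 × 6.2700×10^6 = 5.61×10^6 W.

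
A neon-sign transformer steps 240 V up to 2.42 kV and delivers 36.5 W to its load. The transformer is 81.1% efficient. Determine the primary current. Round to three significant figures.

I_p ≈ 0.188 A

P_in = P_out/η = 36.5/0.811 = 45.006 W.
I_p = P_in/V_p = 45.006/240 = 0.188 A.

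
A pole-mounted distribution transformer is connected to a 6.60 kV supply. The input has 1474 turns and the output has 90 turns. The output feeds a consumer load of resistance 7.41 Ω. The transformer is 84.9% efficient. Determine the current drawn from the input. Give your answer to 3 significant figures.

V_out = 6600 × 90/1474 = 402.99 V.
I_out = V_out/R = 402.99/7.41 = 54.384 A.
P_out = V_out I_out = 402.99 × 54.384 = 21916 W.
P_in = P_out/η = 21916/0.849 = 25814 W.
I_in = P_in/V_in = 25814/6600 = 3.91 A.

I_in ≈ 3.91 A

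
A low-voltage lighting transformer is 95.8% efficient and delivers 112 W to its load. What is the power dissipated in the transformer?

P_loss ≈ 4.91 W

P_in = P_out/η = 112/0.958 = 116.910 W.
P_loss = P_in − P_out = 116.910 − 112 = 4.91 W.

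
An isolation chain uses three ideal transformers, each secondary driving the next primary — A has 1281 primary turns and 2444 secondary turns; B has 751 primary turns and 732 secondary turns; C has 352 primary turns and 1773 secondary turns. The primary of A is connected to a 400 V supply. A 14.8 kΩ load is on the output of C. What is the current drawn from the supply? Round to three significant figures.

Secondary of A: V = 400.00 × 2444/1281 = 763.15 V.
Secondary of B: V = 763.15 × 732/751 = 743.85 V.
Secondary of C: V = 743.85 × 1773/352 = 3746.7 V.
I_load = 3746.7/14800 = 0.25316 A, so P_out = 3746.7 × 0.25316 = 948.50 W.
All ideal ⇒ P_in = P_out, so I_supply = 948.50/400 = 2.37 A.

I_supply ≈ 2.37 A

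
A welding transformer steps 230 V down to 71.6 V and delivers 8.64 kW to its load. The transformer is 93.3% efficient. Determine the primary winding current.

P_in = P_out/η = 8640/0.933 = 9260.5 W.
I_p = P_in/V_p = 9260.5/230 = 40.3 A.

I_p ≈ 40.3 A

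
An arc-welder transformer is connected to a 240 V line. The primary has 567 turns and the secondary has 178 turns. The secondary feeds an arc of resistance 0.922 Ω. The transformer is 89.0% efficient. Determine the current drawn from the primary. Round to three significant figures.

I_p ≈ 28.8 A

V_s = 240 × 178/567 = 75.344 V.
I_s = V_s/R = 75.344/0.922 = 81.718 A.
P_out = V_s I_s = 75.344 × 81.718 = 6156.9 W.
P_in = P_out/η = 6156.9/0.890 = 6917.9 W.
I_p = P_in/V_p = 6917.9/240 = 28.8 A.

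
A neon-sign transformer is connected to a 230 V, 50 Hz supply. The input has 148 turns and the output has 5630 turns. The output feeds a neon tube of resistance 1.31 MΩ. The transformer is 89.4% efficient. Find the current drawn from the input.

I_in ≈ 0.284 A

V_out = 230 × 5630/148 = 8749.3 V.
I_out = V_out/R = 8749.3/(1.31×10^6) = 0.0066789 A.
P_out = V_out I_out = 8749.3 × 0.0066789 = 58.436 W.
P_in = P_out/η = 58.436/0.894 = 65.364 W.
I_in = P_in/V_in = 65.364/230 = 0.284 A.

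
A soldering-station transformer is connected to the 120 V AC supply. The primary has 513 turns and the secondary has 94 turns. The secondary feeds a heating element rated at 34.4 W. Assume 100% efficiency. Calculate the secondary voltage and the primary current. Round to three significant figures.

V_s = V_p × N_s/N_p = 120 × 94/513 = 21.988 V.
I_s = P/V_s = 34.4/21.988 = 1.5645 A.
I_p = I_s × N_s/N_p = 1.5645 × 94/513 = 0.287 A.

V_s ≈ 22.0 V, I_p ≈ 0.287 A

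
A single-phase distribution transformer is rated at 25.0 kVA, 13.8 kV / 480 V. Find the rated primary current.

I_p = S/V_p = 25000/13800 = 1.81 A.

I_p ≈ 1.81 A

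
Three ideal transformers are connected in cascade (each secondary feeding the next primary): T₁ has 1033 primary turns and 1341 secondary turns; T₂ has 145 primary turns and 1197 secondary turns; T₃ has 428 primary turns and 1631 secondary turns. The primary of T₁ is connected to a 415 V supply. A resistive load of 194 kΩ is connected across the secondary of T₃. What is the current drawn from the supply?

I_supply ≈ 3.57 A

Secondary of T₁: V = 415.00 × 1341/1033 = 538.74 V.
Secondary of T₂: V = 538.74 × 1197/145 = 4447.4 V.
Secondary of T₃: V = 4447.4 × 1631/428 = 16948 V.
I_load = 16948/194000 = 0.087360 A, so P_out = 16948 × 0.087360 = 1480.6 W.
All ideal ⇒ P_in = P_out, so I_supply = 1480.6/415 = 3.57 A.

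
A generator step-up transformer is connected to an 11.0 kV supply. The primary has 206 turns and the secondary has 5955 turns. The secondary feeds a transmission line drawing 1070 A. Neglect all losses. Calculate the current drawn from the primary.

I_p ≈ 30900 A

For an ideal transformer I_p N_p = I_s N_s, so I_p = 1070 × 5955/206 = 30900 A.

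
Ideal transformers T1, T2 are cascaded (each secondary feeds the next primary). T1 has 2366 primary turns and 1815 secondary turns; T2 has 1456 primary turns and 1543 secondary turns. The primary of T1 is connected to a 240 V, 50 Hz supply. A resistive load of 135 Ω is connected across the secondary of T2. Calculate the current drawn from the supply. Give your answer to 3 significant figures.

After T1: V = 240.00 × 1815/2366 = 184.11 V.
After T2: V = 184.11 × 1543/1456 = 195.11 V.
I_load = 195.11/135 = 1.4453 A, so P_out = 195.11 × 1.4453 = 281.98 W.
All ideal ⇒ P_in = P_out, so I_supply = 281.98/240 = 1.17 A.

I_supply ≈ 1.17 A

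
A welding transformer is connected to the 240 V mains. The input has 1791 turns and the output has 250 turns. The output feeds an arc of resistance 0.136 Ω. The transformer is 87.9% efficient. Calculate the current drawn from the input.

I_in ≈ 39.1 A

V_out = 240 × 250/1791 = 33.501 V.
I_out = V_out/R = 33.501/0.136 = 246.33 A.
P_out = V_out I_out = 33.501 × 246.33 = 8252.3 W.
P_in = P_out/η = 8252.3/0.879 = 9388.2 W.
I_in = P_in/V_in = 9388.2/240 = 39.1 A.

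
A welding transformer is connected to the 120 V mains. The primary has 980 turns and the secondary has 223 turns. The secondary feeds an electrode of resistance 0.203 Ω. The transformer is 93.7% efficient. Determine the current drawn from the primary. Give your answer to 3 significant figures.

V_s = 120 × 223/980 = 27.306 V.
I_s = V_s/R = 27.306/0.203 = 134.51 A.
P_out = V_s I_s = 27.306 × 134.51 = 3673.0 W.
P_in = P_out/η = 3673.0/0.937 = 3920.0 W.
I_p = P_in/V_p = 3920.0/120 = 32.7 A.

I_p ≈ 32.7 A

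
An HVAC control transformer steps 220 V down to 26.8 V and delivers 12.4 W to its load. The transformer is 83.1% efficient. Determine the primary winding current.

P_in = P_out/η = 12.4/0.831 = 14.922 W.
I_p = P_in/V_p = 14.922/220 = 0.0678 A.

I_p ≈ 0.0678 A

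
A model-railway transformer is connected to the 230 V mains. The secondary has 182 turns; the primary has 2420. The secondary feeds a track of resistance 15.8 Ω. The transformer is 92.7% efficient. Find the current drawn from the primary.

V_s = 230 × 182/2420 = 17.298 V.
I_s = V_s/R = 17.298/15.8 = 1.0948 A.
P_out = V_s I_s = 17.298 × 1.0948 = 18.937 W.
P_in = P_out/η = 18.937/0.927 = 20.428 W.
I_p = P_in/V_p = 20.428/230 = 0.0888 A.

I_p ≈ 0.0888 A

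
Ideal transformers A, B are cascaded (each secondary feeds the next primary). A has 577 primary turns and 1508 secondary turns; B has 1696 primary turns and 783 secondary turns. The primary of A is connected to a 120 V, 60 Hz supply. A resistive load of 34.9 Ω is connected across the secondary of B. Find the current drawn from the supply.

I_supply ≈ 5.01 A

Secondary of A: V = 120.00 × 1508/577 = 313.62 V.
Secondary of B: V = 313.62 × 783/1696 = 144.79 V.
I_load = 144.79/34.9 = 4.1487 A, so P_out = 144.79 × 4.1487 = 600.70 W.
All ideal ⇒ P_in = P_out, so I_supply = 600.70/120 = 5.01 A.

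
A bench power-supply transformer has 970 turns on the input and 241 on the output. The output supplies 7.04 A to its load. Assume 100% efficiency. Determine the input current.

For an ideal transformer I_in/I_out = N_out/N_in, so I_in = 7.04 × 241/970 = 1.75 A.

I_in ≈ 1.75 A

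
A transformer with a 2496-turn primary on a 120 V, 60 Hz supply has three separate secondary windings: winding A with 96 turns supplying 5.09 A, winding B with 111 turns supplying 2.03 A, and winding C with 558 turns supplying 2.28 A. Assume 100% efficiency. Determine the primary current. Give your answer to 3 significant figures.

I_p ≈ 0.796 A

V_A = 120 × 96/2496 = 4.6154 V; V_B = 120 × 111/2496 = 5.3365 V; V_C = 120 × 558/2496 = 26.827 V.
P_out = V_A I_A + V_B I_B + V_C I_C = 4.6154×5.09 + 5.3365×2.03 + 26.827×2.28 = 23.492 + 10.833 + 61.165 = 95.491 W.
Ideal ⇒ P_in = P_out, so I_p = P_out/V_p = 95.491/120 = 0.796 A.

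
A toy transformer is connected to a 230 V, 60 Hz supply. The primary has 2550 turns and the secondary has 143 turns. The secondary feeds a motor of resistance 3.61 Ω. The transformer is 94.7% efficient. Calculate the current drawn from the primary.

I_p ≈ 0.212 A

V_s = 230 × 143/2550 = 12.898 V.
I_s = V_s/R = 12.898/3.61 = 3.5729 A.
P_out = V_s I_s = 12.898 × 3.5729 = 46.083 W.
P_in = P_out/η = 46.083/0.947 = 48.662 W.
I_p = P_in/V_p = 48.662/230 = 0.212 A.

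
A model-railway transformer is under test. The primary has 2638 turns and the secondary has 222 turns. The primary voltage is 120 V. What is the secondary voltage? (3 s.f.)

V_s/V_p = N_s/N_p, so V_s = 120 × 222/2638 = 10.1 V.

V_s ≈ 10.1 V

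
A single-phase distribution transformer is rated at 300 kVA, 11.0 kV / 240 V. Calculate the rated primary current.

I_p = S/V_p = 300000/11000 = 27.3 A.

I_p ≈ 27.3 A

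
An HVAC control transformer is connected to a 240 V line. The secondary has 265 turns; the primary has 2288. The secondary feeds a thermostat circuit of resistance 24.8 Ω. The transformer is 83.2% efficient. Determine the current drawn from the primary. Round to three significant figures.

V_s = 240 × 265/2288 = 27.797 V.
I_s = V_s/R = 27.797/24.8 = 1.1209 A.
P_out = V_s I_s = 27.797 × 1.1209 = 31.157 W.
P_in = P_out/η = 31.157/0.832 = 37.448 W.
I_p = P_in/V_p = 37.448/240 = 0.156 A.

I_p ≈ 0.156 A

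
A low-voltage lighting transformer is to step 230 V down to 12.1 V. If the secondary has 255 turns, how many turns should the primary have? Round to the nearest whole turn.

N_p/N_s = V_p/V_s, so N_p = 255 × 230/12.1 = 4847.1 ≈ 4847 turns.

N_p = 4847 turns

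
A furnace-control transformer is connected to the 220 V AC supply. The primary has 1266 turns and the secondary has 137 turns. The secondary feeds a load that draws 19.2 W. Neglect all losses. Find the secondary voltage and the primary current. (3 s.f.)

V_s = V_p × N_s/N_p = 220 × 137/1266 = 23.807 V.
I_s = P/V_s = 19.2/23.807 = 0.80648 A.
I_p = I_s × N_s/N_p = 0.80648 × 137/1266 = 0.0873 A.

V_s ≈ 23.8 V, I_p ≈ 0.0873 A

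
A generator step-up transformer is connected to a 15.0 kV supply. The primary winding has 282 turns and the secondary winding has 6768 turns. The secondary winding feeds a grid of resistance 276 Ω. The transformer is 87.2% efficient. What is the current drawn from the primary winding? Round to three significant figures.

V_s = 15000 × 6768/282 = 360000 V.
I_s = V_s/R = 360000/276 = 1304.3 A.
P_out = V_s I_s = 360000 × 1304.3 = 4.6957×10^8 W.
P_in = P_out/η = 4.6957×10^8/0.872 = 5.3849×10^8 W.
I_p = P_in/V_p = 5.3849×10^8/15000 = 35900 A.

I_p ≈ 35900 A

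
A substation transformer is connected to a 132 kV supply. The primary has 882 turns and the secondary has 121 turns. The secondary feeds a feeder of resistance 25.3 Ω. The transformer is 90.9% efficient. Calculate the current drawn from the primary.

V_s = 132000 × 121/882 = 18109 V.
I_s = V_s/R = 18109/25.3 = 715.76 A.
P_out = V_s I_s = 18109 × 715.76 = 1.2962×10^7 W.
P_in = P_out/η = 1.2962×10^7/0.909 = 1.4259×10^7 W.
I_p = P_in/V_p = 1.4259×10^7/132000 = 108 A.

I_p ≈ 108 A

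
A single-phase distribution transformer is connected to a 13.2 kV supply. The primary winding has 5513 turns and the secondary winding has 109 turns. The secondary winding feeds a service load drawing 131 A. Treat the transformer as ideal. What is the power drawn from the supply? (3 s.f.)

P ≈ 34200 W

I_p = I_s × N_s/N_p = 131 × 109/5513 = 2.5901 A.
P = V_p I_p = 13200 × 2.5901 = 34200 W.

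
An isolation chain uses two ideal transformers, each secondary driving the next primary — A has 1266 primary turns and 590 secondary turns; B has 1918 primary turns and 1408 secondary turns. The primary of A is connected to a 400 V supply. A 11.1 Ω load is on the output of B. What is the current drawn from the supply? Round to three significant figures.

I_supply ≈ 4.22 A

Secondary of A: V = 400.00 × 590/1266 = 186.41 V.
Secondary of B: V = 186.41 × 1408/1918 = 136.85 V.
I_load = 136.85/11.1 = 12.328 A, so P_out = 136.85 × 12.328 = 1687.1 W.
All ideal ⇒ P_in = P_out, so I_supply = 1687.1/400 = 4.22 A.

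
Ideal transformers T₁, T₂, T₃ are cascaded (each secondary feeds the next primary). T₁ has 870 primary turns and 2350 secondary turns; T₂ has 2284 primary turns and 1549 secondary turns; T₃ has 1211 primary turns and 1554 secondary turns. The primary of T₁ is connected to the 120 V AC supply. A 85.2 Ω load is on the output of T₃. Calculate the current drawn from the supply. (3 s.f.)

I_supply ≈ 7.78 A

After T₁: V = 120.00 × 2350/870 = 324.14 V.
After T₂: V = 324.14 × 1549/2284 = 219.83 V.
After T₃: V = 219.83 × 1554/1211 = 282.09 V.
I_load = 282.09/85.2 = 3.3109 A, so P_out = 282.09 × 3.3109 = 933.99 W.
All ideal ⇒ P_in = P_out, so I_supply = 933.99/120 = 7.78 A.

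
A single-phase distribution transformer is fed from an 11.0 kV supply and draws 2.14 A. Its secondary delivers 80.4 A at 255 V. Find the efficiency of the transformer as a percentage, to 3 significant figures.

η ≈ 87.1%

P_in = 11000 × 2.14 = 23540.0 W.
P_out = 255 × 80.4 = 20502.0 W.
η = P_out/P_in = 20502.0/23540.0 = 0.871.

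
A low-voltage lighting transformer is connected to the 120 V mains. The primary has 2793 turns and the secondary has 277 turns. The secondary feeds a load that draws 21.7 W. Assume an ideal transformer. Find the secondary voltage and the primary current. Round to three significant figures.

V_s ≈ 11.9 V, I_p ≈ 0.181 A

V_s = V_p × N_s/N_p = 120 × 277/2793 = 11.901 V.
I_s = P/V_s = 21.7/11.901 = 1.8233 A.
I_p = I_s × N_s/N_p = 1.8233 × 277/2793 = 0.181 A.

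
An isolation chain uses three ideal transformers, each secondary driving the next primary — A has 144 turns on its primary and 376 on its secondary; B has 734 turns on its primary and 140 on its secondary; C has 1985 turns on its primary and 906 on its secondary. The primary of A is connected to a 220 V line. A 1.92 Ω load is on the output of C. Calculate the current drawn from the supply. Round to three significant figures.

Secondary of A: V = 220.00 × 376/144 = 574.44 V.
Secondary of B: V = 574.44 × 140/734 = 109.57 V.
Secondary of C: V = 109.57 × 906/1985 = 50.009 V.
I_load = 50.009/1.92 = 26.046 A, so P_out = 50.009 × 26.046 = 1302.5 W.
All ideal ⇒ P_in = P_out, so I_supply = 1302.5/220 = 5.92 A.

I_supply ≈ 5.92 A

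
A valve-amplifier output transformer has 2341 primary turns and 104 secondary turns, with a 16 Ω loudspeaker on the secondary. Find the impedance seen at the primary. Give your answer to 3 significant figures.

Z_p ≈ 8110 Ω

Z_p = (N_p/N_s)² × Z_s = (2341/104)² × 16 = 8110 Ω.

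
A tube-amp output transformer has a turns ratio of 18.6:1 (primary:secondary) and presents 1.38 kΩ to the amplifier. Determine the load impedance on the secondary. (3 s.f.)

Z_s ≈ 3.99 Ω

Z_s = Z_p/(N_p/N_s)² = 1380/18.6² = 3.99 Ω.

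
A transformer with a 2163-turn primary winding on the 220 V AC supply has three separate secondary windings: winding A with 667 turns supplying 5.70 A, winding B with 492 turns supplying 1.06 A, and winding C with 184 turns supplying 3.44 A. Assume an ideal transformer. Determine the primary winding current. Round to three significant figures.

I_p ≈ 2.29 A

V_A = 220 × 667/2163 = 67.841 V; V_B = 220 × 492/2163 = 50.042 V; V_C = 220 × 184/2163 = 18.715 V.
P_out = V_A I_A + V_B I_B + V_C I_C = 67.841×5.70 + 50.042×1.06 + 18.715×3.44 = 386.69 + 53.044 + 64.379 = 504.12 W.
Ideal ⇒ P_in = P_out, so I_p = P_out/V_p = 504.12/220 = 2.29 A.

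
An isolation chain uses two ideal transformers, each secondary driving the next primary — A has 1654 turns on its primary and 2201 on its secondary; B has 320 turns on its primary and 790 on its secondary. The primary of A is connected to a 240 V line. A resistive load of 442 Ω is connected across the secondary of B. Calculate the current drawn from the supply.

After A: V = 240.00 × 2201/1654 = 319.37 V.
After B: V = 319.37 × 790/320 = 788.45 V.
I_load = 788.45/442 = 1.7838 A, so P_out = 788.45 × 1.7838 = 1406.4 W.
All ideal ⇒ P_in = P_out, so I_supply = 1406.4/240 = 5.86 A.

I_supply ≈ 5.86 A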